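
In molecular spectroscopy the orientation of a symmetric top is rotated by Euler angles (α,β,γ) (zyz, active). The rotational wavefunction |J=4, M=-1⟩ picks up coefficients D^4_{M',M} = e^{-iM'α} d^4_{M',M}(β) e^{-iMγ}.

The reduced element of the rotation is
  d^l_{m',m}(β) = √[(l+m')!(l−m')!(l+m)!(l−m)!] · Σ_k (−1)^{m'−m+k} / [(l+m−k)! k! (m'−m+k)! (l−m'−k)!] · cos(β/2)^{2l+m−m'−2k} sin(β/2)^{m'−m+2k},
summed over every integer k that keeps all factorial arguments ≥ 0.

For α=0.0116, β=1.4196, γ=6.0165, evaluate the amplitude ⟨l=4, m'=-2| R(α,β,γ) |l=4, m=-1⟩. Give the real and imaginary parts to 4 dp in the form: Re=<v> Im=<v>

Split into d^4_{-2,-1}(β=1.4196) × two z-phases.
With c≡cos(β/2)=0.758492 and s≡sin(β/2)=0.651682, N=[2·720·6·120]^{1/2}=1018.233765
k: max(0,(-1)−(-2))=1 … min(4+(-1),4−(-2))=3
  k=1: (−1)^0·1018.2338/(240)·0.7585^7·0.6517^1 = +0.399328
  k=2: (−1)^1·1018.2338/(48)·0.7585^5·0.6517^3 = -1.473904
  k=3: (−1)^2·1018.2338/(72)·0.7585^3·0.6517^5 = +0.725349
d^4_{-2,-1}(1.4196) = +0.399328 -1.473904 +0.725349 = -0.349227
Phases: e^{-i·(-2)·0.0116}=+0.999731+0.023198i, e^{-i·(-1)·6.0165}=+0.964650-0.263535i ⇒ D=-0.338926+0.084194i

Re=-0.3389 Im=0.0842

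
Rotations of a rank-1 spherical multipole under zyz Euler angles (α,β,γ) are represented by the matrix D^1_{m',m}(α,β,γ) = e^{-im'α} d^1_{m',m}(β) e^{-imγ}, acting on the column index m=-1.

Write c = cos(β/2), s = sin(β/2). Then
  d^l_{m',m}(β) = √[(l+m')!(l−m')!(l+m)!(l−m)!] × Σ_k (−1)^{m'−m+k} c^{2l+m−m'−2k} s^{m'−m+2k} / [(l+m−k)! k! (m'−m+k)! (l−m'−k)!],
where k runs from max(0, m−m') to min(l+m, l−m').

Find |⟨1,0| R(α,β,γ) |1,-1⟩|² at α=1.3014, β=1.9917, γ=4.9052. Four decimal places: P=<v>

D^1_{0,-1}(1.3014,1.9917,4.9052) = e^{-i·0·1.3014}·d^1_{0,-1}(1.9917)·e^{-i·-1·4.9052}. Compute d first:
c=cos(1.991700/2)=0.543790, s=sin(1.991700/2)=0.839221; N=√[1·1·1·2]=1.414214
k∈{0} keeps every argument non-negative
  k=0: (−1)^1·1.4142/(1)·0.5438^1·0.8392^1 = -0.645391
d^1_{0,-1}(1.9917) = -0.645391
|D^1_{0,-1}|² = |d^1_{0,-1}(β)|² = (-0.645391)² = 0.416529 (the z-rotation phases have unit modulus)

P=0.4165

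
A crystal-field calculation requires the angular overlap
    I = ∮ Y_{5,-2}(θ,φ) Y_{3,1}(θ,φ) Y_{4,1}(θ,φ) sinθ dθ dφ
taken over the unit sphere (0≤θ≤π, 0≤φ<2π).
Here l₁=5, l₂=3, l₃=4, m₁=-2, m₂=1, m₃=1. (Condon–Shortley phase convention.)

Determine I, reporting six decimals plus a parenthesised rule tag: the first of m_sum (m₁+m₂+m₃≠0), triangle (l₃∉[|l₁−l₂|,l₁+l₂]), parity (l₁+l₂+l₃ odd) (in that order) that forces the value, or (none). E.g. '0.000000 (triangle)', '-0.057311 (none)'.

0.148044 (none)

m-sum 0 ✓  L=12 even ✓  2≤4≤8 ✓
Π(2lᵢ+1) = 11×7×9 = 693
triangle coeff Δ(5,3,4) = 1/180180
Σ_t [1,3]: t=1:−1/576 t=2:+1/144 t=3:−1/576 = 1/288
(3j)²=20/1001 [(5 3 4; 0 0 0)], sign=+1
Σ_t [2,4]: t=2:+1/960 t=3:−1/288 t=4:+1/1728 = -1/540
(3j)²=128/6435 [(5 3 4; -2 1 1)], sign=+1
⇒ 4πI² = 512/1859
I = (+1)√(512/1859/(4π)) = 0.14804384
No selection rule forces the value: the integral is nonzero (none).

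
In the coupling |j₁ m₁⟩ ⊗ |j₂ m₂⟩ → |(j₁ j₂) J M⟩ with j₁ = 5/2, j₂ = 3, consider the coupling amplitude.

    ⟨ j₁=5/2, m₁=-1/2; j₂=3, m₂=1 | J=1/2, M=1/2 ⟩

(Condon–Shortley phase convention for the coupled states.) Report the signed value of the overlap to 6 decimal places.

-0.436436  (= −√(4/21))

j₁+j₂−J=5  J+j₁−j₂=0  J−j₁+j₂=1  j₁+j₂+J+1=7
(j₁±m₁, j₂±m₂, J±M) = (2,3,4,2,1,0)
P² = 192/7
sum k=3..3:
  [3] −1/12 = -1/12
S = -1/12
C² = P²·S² = 4/21 ; C = -0.436436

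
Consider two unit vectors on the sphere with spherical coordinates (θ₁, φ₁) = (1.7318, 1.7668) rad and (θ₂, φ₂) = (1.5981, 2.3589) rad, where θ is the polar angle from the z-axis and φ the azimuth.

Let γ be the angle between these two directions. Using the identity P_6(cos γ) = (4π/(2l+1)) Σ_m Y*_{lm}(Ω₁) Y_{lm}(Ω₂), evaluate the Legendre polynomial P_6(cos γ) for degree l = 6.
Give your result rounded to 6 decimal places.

-0.413368

Summing Y*_{l m}(θ₁,φ₁)·Y_{l m}(θ₂,φ₂) over m ∈ [−6, 6]; prefactor 4π/(2·6+1) = 0.966644:
  term(m=-6) = (-0.197419, 0.086041)   from Y*(Ω₁)=(-0.171835, -0.412423), Y(Ω₂)=(-0.007824, -0.481941)
  term(m=-5) = (-0.011275, -0.002064)   from Y*(Ω₁)=(0.208760, -0.140012), Y(Ω₂)=(-0.032678, -0.031805)
  term(m=-4) = (-0.061432, -0.059951)   from Y*(Ω₁)=(-0.172021, -0.171546), Y(Ω₂)=(0.353308, -0.003824)
  term(m=-3) = (-0.002959, -0.014197)   from Y*(Ω₁)=(0.151371, -0.227052), Y(Ω₂)=(0.037272, -0.037882)
  term(m=-2) = (0.021483, -0.052773)   from Y*(Ω₁)=(-0.163992, -0.067795), Y(Ω₂)=(0.001737, 0.321088)
  term(m=-1) = (0.012868, -0.008655)   from Y*(Ω₁)=(0.053967, -0.271802), Y(Ω₂)=(0.039679, 0.039465)
  term(m=+0) = (0.049838, 0.000000)   from Y*(Ω₁)=(-0.159287, -0.000000), Y(Ω₂)=(-0.312882, 0.000000)
  term(m=+1) = (0.012868, 0.008655)   from Y*(Ω₁)=(-0.053967, -0.271802), Y(Ω₂)=(-0.039679, 0.039465)
  term(m=+2) = (0.021483, 0.052773)   from Y*(Ω₁)=(-0.163992, 0.067795), Y(Ω₂)=(0.001737, -0.321088)
  term(m=+3) = (-0.002959, 0.014197)   from Y*(Ω₁)=(-0.151371, -0.227052), Y(Ω₂)=(-0.037272, -0.037882)
  term(m=+4) = (-0.061432, 0.059951)   from Y*(Ω₁)=(-0.172021, 0.171546), Y(Ω₂)=(0.353308, 0.003824)
  term(m=+5) = (-0.011275, 0.002064)   from Y*(Ω₁)=(-0.208760, -0.140012), Y(Ω₂)=(0.032678, -0.031805)
  term(m=+6) = (-0.197419, -0.086041)   from Y*(Ω₁)=(-0.171835, 0.412423), Y(Ω₂)=(-0.007824, 0.481941)
Accumulated sum (-0.427632, -0.000000); after 4π/(2l+1) scaling, (-0.413368, -0.000000) ⇒ P_6 = -0.413368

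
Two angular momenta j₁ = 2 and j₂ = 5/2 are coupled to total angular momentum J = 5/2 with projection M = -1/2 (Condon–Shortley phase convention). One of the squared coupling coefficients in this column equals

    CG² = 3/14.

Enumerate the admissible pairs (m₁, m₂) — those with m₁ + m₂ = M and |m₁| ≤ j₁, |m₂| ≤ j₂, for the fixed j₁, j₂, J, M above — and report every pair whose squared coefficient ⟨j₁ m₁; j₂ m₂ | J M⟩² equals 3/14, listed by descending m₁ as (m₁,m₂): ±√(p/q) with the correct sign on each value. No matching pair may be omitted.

Admissible pairs with m₁+m₂ = M = -1/2: (-2,3/2), (-1,1/2), (0,-1/2), (1,-3/2), (2,-5/2)
  (m₁,m₂)=(2,-5/2): CG² = 3/14, CG = +√(3/14)   ← matches the target
  (m₁,m₂)=(1,-3/2): CG² = 6/35, CG = +√(6/35)
  (m₁,m₂)=(0,-1/2): CG² = 8/35, CG = −√(8/35)
  (m₁,m₂)=(-1,1/2): CG² = 0/1, CG = 0
  (m₁,m₂)=(-2,3/2): CG² = 27/70, CG = +√(27/70)
Pairs with CG² = 3/14: (2,-5/2): +√(3/14)

(2,-5/2): +√(3/14)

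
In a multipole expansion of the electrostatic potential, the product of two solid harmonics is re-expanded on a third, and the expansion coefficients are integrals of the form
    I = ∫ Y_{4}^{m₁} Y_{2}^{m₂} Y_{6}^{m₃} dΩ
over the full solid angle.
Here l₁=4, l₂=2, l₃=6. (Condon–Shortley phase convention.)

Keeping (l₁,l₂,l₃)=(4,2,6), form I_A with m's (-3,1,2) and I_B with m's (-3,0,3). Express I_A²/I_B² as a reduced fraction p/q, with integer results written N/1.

8/27

Shared (l₁,l₂,l₃)=(4,2,6): N and (l;000)² cancel in I_A²/I_B².
A: Δ = 0!·8!·4!/13! = 1/6435; Racah Σ t=0..0: t=0:+1/30240 = 1/30240; ⇒ 3j(4 2 6; -3 1 2)² = 32/6435, sgn +1
B: Δ = 0!·8!·4!/13! = 1/6435; Racah Σ t=0..0: t=0:+1/20160 = 1/20160; ⇒ 3j(4 2 6; -3 0 3)² = 12/715, sgn -1
I_A²/I_B² = (32/6435)/(12/715) = 8/27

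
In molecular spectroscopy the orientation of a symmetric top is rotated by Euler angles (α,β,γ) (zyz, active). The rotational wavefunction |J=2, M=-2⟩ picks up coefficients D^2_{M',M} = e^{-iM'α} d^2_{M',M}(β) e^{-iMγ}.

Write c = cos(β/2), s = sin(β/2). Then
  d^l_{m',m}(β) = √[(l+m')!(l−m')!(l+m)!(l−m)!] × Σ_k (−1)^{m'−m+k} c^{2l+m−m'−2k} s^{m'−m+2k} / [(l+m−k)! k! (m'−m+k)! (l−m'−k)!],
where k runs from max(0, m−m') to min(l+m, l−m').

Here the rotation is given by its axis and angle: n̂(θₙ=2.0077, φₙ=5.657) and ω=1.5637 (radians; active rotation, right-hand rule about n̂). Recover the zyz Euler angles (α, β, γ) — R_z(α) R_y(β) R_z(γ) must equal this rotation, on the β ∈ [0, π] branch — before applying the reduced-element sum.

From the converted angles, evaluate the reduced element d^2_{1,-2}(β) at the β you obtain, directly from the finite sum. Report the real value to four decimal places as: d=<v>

d=-0.4005

Axis–angle → zyz. n̂ = (sinθₙcosφₙ, sinθₙsinφₙ, cosθₙ) = (+0.734157, -0.531007, -0.423136), ω = 1.5637.
R = I cosω + sinω [n̂]ₓ + (1−cosω) n̂n̂ᵀ gives
  R = [+0.542258, +0.036049, -0.839438; -0.810202, +0.287064, -0.511045; +0.222550, +0.957233, +0.184870]
β = atan2(√(R₁₃²+R₂₃²), R₃₃) = 1.384857; α = atan2(R₂₃, R₁₃) mod 2π = 3.688453; γ = atan2(R₃₂, −R₃₁) mod 2π = 1.799231
d^2_{1,-2}(β=1.3849) via the finite sum:
Half-angle: c=0.769698, s=0.638408. N=√(6·1·1·24)=12.000000
k∈{0} keeps every argument non-negative
  k=0: (−1)^3·12.0000/(6)·0.7697^1·0.6384^3 = -0.400540
d^2_{1,-2}(1.3849) = -0.400540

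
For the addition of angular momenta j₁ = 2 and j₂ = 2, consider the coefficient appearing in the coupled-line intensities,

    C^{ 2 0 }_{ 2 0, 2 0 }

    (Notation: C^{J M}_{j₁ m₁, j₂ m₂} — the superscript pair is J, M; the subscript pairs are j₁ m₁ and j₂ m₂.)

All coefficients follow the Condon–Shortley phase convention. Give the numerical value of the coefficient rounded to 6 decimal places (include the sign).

√[5·2!2!2!/7! · 2!2!2!2!2!2!] = √(32/63)
  +(−1)^0/∏(0,2,2,2,0,0)! = 1/8  (running 1/8)
  +(−1)^1/∏(1,1,1,1,1,1)! = -1  (running -7/8)
  +(−1)^2/∏(2,0,0,0,2,2)! = 1/8  (running -3/4)
⟨..|..⟩ = √(32/63)·(-3/4) = -0.534522

−√(2/7) ≈ -0.534522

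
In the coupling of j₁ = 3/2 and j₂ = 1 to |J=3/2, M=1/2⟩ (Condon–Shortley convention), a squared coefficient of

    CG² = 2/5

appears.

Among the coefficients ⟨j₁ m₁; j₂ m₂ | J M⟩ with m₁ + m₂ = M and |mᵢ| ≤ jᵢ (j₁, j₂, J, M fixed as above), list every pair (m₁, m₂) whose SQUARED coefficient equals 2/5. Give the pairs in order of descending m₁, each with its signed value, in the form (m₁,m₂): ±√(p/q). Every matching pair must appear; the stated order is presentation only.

Admissible pairs with m₁+m₂ = M = 1/2: (-1/2,1), (1/2,0), (3/2,-1)
  (m₁,m₂)=(3/2,-1): CG² = 2/5, CG = +√(2/5)   ← matches the target
  (m₁,m₂)=(1/2,0): CG² = 1/15, CG = +√(1/15)
  (m₁,m₂)=(-1/2,1): CG² = 8/15, CG = −√(8/15)
Pairs with CG² = 2/5: (3/2,-1): +√(2/5)

(3/2,-1): +√(2/5)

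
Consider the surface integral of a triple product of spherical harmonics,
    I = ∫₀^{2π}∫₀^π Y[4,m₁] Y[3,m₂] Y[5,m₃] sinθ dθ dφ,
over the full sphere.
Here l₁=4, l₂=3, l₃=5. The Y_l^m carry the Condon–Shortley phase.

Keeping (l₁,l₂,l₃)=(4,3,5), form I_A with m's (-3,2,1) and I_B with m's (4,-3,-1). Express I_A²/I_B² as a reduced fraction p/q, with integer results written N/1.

121/12

Shared (l₁,l₂,l₃)=(4,3,5): N and (l;000)² cancel in I_A²/I_B².
A: Δ = 2!·6!·4!/13! = 1/180180; Racah Σ t=1..2: t=1:−1/17280 t=2:+1/1440 = 11/17280; ⇒ 3j(4 3 5; -3 2 1)² = 11/468, sgn +1
B: Δ = 2!·6!·4!/13! = 1/180180; Racah Σ t=0..0: t=0:+1/34560 = 1/34560; ⇒ 3j(4 3 5; 4 -3 -1)² = 1/429, sgn +1
I_A²/I_B² = (11/468)/(1/429) = 121/12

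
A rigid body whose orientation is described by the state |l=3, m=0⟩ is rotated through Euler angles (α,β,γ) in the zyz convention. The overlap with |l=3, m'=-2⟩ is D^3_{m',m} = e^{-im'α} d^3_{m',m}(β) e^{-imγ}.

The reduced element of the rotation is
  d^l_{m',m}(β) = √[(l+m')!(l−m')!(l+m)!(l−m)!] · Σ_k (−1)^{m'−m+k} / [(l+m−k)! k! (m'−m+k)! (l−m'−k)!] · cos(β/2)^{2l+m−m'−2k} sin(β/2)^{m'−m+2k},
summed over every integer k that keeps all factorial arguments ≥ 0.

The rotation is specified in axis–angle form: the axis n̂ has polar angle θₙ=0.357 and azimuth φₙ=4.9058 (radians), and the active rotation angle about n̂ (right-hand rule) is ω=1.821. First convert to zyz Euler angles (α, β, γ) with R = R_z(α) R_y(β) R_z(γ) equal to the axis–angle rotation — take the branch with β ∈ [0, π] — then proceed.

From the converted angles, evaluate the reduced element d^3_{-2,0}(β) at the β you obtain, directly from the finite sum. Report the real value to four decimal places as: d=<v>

d=0.3267

Axis–angle → zyz. n̂ = (sinθₙcosφₙ, sinθₙsinφₙ, cosθₙ) = (+0.067170, -0.342949, +0.936949), ω = 1.8210.
R = I cosω + sinω [n̂]ₓ + (1−cosω) n̂n̂ᵀ gives
  R = [-0.241972, -0.936514, -0.253753; +0.879035, -0.100866, -0.465965; +0.410788, -0.335808, +0.847636]
β = atan2(√(R₁₃²+R₂₃²), R₃₃) = 0.559283; α = atan2(R₂₃, R₁₃) mod 2π = 4.213720; γ = atan2(R₃₂, −R₃₁) mod 2π = 3.826898
d^3_{-2,0}(β=0.5593) via the finite sum:
With c≡cos(β/2)=0.961154 and s≡sin(β/2)=0.276011, N=[1·120·6·6]^{1/2}=65.726707
k∈{2,3} keeps every argument non-negative
  k=2: (−1)^0·65.7267/(12)·0.9612^4·0.2760^2 = +0.356112
  k=3: (−1)^1·65.7267/(12)·0.9612^2·0.2760^4 = -0.029367
d^3_{-2,0}(0.5593) = +0.356112 -0.029367 = +0.326745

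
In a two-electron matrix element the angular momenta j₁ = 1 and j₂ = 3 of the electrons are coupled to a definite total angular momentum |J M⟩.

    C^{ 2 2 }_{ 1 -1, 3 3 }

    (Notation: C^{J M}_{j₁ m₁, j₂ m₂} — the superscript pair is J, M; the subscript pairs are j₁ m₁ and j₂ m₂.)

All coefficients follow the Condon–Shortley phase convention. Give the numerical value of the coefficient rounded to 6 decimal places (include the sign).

+√(5/7) ≈ +0.845154

triangle: 2!·0!·4!/7! = 48/5040
(j±m)!: 0!·2!·6!·0!·4!·0! = 34560
prefactor² = (2J+1)·Δ·N² = 11520/7
  k=2: +1/(2!·0!·0!·4!·0!·0!) = 1/48
Σ = 1/48  ⇒  CG² = 11520/7·(1/48)² = 5/7
CG = +√(5/7) = +0.845154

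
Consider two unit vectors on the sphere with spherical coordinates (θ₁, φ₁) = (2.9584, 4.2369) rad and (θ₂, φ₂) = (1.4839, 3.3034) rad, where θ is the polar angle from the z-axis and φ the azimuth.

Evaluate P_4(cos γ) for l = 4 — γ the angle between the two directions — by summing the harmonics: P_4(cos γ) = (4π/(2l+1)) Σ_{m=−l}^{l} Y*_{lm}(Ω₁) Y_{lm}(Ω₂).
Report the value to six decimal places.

Expand P_4 via completeness: Σ_{m} conj(Y_{4,m}) at Ω₁ times Y_{4,m} at Ω₂ —
  [-4]  conj(Y_{4,-4})(Ω₁) = (-0.000158, -0.000461) ; Y_{4,-4}(Ω₂) = (0.347736, -0.262833) ; Δ = (-0.000176, -0.000119)
  [-3]  conj(Y_{4,-3})(Ω₁) = (-0.007363, -0.001070) ; Y_{4,-3}(Ω₂) = (-0.094996, 0.050113) ; Δ = (0.000753, -0.000267)
  [-2]  conj(Y_{4,-2})(Ω₁) = (-0.037194, 0.052119) ; Y_{4,-2}(Ω₂) = (-0.298174, 0.100009) ; Δ = (0.005878, -0.019260)
  [-1]  conj(Y_{4,-1})(Ω₁) = (0.146156, 0.283858) ; Y_{4,-1}(Ω₂) = (0.118978, -0.019421) ; Δ = (0.022902, 0.030934)
  [+0]  conj(Y_{4,0})(Ω₁) = (0.709939, -0.000000) ; Y_{4,0}(Ω₂) = (0.293663, 0.000000) ; Δ = (0.208483, 0.000000)
  [+1]  conj(Y_{4,1})(Ω₁) = (-0.146156, 0.283858) ; Y_{4,1}(Ω₂) = (-0.118978, -0.019421) ; Δ = (0.022902, -0.030934)
  [+2]  conj(Y_{4,2})(Ω₁) = (-0.037194, -0.052119) ; Y_{4,2}(Ω₂) = (-0.298174, -0.100009) ; Δ = (0.005878, 0.019260)
  [+3]  conj(Y_{4,3})(Ω₁) = (0.007363, -0.001070) ; Y_{4,3}(Ω₂) = (0.094996, 0.050113) ; Δ = (0.000753, 0.000267)
  [+4]  conj(Y_{4,4})(Ω₁) = (-0.000158, 0.000461) ; Y_{4,4}(Ω₂) = (0.347736, 0.262833) ; Δ = (-0.000176, 0.000119)
Accumulated sum (0.267197, -0.000000); after 4π/(2l+1) scaling, (0.373077, -0.000000) ⇒ P_4 = 0.373077

0.373077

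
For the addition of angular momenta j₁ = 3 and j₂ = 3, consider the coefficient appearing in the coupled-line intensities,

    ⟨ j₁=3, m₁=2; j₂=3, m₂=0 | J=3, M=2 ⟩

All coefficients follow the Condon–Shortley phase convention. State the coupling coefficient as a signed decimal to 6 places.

-0.408248

triangle: 3!×3!×3!/10! = 216/3628800
(j±m)!: 5!×1!×3!×3!×5!×1! = 518400
prefactor² = (2J+1)×Δ×N² = 216
  k=0: +1/(0!×3!×1!×3!×2!×0!) = 1/72
  k=1: −1/(1!×2!×0!×2!×3!×1!) = -1/24
Σ = -1/36  ⇒  CG² = 216×(-1/36)² = 1/6
CG = −√(1/6) = -0.408248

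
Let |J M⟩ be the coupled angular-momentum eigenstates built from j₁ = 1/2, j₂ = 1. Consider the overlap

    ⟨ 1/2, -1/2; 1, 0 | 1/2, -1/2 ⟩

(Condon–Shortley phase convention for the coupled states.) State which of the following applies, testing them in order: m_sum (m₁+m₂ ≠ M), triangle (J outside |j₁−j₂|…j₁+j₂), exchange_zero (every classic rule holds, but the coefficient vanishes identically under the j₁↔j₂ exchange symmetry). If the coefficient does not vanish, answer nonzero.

m-sum: m₁+m₂ = -1/2+0 = -1/2, M = -1/2  ✓
triangle: |j₁−j₂| = 1/2 ≤ J = 1/2 ≤ j₁+j₂ = 3/2  ✓
exchange: j₁≠j₂ or m₁≠m₂ — the exchange symmetry imposes no constraint here
value check: CG = −√(1/3) = -0.577350 ≠ 0

nonzero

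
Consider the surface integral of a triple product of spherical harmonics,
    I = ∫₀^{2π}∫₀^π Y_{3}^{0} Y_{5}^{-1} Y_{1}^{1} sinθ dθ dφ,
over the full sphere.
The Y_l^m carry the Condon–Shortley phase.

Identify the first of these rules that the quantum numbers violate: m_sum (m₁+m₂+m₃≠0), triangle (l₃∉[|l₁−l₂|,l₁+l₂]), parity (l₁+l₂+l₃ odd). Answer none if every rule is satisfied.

triangle

Σmᵢ = 0  ✓
l₃∈[|l₁−l₂|,l₁+l₂]=[2,8] required, l₃=1 fails  ✗
Σlᵢ = 9 ⇒ odd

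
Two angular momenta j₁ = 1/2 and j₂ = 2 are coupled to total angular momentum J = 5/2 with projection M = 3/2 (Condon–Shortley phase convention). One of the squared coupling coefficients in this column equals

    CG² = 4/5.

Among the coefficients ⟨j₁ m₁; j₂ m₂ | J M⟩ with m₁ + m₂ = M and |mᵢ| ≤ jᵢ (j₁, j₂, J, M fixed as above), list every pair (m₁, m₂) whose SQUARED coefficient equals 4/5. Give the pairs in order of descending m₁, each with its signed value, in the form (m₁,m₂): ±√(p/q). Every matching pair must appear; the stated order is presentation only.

Admissible pairs with m₁+m₂ = M = 3/2: (-1/2,2), (1/2,1)
  (m₁,m₂)=(1/2,1): CG² = 4/5, CG = +√(4/5)   ← matches the target
  (m₁,m₂)=(-1/2,2): CG² = 1/5, CG = +√(1/5)
Pairs with CG² = 4/5: (1/2,1): +√(4/5)

(1/2,1): +√(4/5)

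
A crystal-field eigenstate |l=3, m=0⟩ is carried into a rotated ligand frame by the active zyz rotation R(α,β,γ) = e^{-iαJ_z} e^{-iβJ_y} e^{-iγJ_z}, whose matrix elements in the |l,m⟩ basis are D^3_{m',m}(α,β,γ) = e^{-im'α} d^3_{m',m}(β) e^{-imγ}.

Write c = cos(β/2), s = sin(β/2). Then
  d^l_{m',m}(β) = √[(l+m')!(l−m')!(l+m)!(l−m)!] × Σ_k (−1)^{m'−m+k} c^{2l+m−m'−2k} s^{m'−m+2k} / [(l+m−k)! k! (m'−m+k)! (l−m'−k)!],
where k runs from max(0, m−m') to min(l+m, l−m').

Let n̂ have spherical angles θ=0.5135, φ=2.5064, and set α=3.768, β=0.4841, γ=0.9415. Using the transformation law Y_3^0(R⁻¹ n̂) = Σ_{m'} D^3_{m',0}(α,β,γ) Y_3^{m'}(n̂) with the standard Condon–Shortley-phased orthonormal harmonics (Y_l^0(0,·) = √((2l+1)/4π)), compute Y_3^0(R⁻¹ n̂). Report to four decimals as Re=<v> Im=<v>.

Re=0.1670 Im=0.0000

Need the full column D^3_{m',0} for m'=−3..3 at α=3.7680, β=0.4841, γ=0.9415.
cos(β/2)=0.970849, sin(β/2)=0.239693
d^3_{-3,0}: single k=3 term ⇒ +0.056356;  D = +0.017107-0.053696i
d^3_{-2,0}: k∈[2..3] ⇒ +0.279562 -0.017041 = +0.262522;  D = +0.082077+0.249361i
d^3_{-1,0}: k∈[1..3] ⇒ +0.716150 -0.130959 +0.002661 = +0.587853;  D = -0.476242-0.344622i
d^3_{0,0}: k∈[0..3] ⇒ +0.837354 -0.459368 +0.028001 -0.000190 = +0.405797;  D = +0.405797+0.000000i
d^3_{1,0}: k∈[0..2] ⇒ -0.716150 +0.130959 -0.002661 = -0.587853;  D = +0.476242-0.344622i
d^3_{2,0}: k∈[0..1] ⇒ +0.279562 -0.017041 = +0.262522;  D = +0.082077-0.249361i
d^3_{3,0}: single k=0 term ⇒ -0.056356;  D = -0.017107-0.053696i
Y_3^{m'}(θ=0.5135,φ=2.5064) and Σ D·Y over m':
  (+0.0171-0.0537i)·(+0.0162-0.0467i)  (+0.0821+0.2494i)·(+0.0636+0.2052i)  (-0.4762-0.3446i)·(-0.3570-0.2631i)  (+0.4058+0.0000i)·(+0.2579+0.0000i)  (+0.4762-0.3446i)·(+0.3570-0.2631i)  (+0.0821-0.2494i)·(+0.0636-0.2052i)  (-0.0171-0.0537i)·(-0.0162-0.0467i)
Y_3^0(R⁻¹ n̂) = +0.166963-0.000000i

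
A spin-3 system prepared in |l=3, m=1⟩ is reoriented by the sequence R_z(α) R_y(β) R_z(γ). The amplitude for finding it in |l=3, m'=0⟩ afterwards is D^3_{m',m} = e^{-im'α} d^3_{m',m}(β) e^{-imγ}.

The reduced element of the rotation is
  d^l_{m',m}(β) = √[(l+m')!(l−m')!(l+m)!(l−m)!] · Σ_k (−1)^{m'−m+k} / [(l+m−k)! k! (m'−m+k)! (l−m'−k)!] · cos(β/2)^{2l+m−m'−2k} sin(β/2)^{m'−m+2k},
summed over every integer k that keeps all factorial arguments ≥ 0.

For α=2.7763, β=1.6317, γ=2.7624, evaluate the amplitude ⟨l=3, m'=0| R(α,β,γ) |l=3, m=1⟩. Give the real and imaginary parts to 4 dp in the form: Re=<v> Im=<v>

D^3_{0,1}(2.7763,1.6317,2.7624) = e^{-i·0·2.7763}·d^3_{0,1}(1.6317)·e^{-i·1·2.7624}. Compute d first:
With c≡cos(β/2)=0.685250 and s≡sin(β/2)=0.728308, N=[6·6·24·2]^{1/2}=41.569219
The bounds max(0,m−m')=1 and min(l+m,l−m')=3 give 3 terms
  k=1: (−1)^0·41.5692/(12)·0.6852^5·0.7283^1 = +0.381197
  k=2: (−1)^1·41.5692/(4)·0.6852^3·0.7283^3 = -1.291826
  k=3: (−1)^2·41.5692/(12)·0.6852^1·0.7283^5 = +0.486425
d^3_{0,1}(1.6317) = +0.381197 -1.291826 +0.486425 = -0.424204
D = (+1.000000+0.000000i)·(-0.424204)·(-0.928964-0.370171i) = +0.394070+0.157028i

Re=0.3941 Im=0.1570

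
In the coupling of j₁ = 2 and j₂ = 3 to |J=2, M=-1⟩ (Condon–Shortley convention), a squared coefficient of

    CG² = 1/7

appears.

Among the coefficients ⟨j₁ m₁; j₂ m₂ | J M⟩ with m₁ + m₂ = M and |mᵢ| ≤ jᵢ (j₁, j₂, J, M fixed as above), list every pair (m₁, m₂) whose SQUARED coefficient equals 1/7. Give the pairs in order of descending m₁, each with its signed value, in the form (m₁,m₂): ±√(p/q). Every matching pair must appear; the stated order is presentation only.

(0,-1): −√(1/7)

Admissible pairs with m₁+m₂ = M = -1: (-2,1), (-1,0), (0,-1), (1,-2), (2,-3)
  (m₁,m₂)=(2,-3): CG² = 5/14, CG = +√(5/14)
  (m₁,m₂)=(1,-2): CG² = 0/1, CG = 0
  (m₁,m₂)=(0,-1): CG² = 1/7, CG = −√(1/7)   ← matches the target
  (m₁,m₂)=(-1,0): CG² = 2/7, CG = +√(2/7)
  (m₁,m₂)=(-2,1): CG² = 3/14, CG = −√(3/14)
Pairs with CG² = 1/7: (0,-1): −√(1/7)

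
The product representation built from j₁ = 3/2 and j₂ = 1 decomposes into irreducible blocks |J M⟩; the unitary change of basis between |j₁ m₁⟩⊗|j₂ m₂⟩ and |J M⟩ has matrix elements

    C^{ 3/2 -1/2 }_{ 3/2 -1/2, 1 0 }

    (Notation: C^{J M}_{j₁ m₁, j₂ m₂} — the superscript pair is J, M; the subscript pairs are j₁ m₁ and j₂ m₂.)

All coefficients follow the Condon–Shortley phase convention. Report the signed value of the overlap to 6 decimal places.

-0.258199

√[4·1!2!1!/5! · 1!2!1!1!1!2!] = √(4/15)
  +(−1)^0/∏(0,1,2,1,0,0)! = 1/2  (running 1/2)
  +(−1)^1/∏(1,0,1,0,1,1)! = -1  (running -1/2)
⟨..|..⟩ = √(4/15)·(-1/2) = -0.258199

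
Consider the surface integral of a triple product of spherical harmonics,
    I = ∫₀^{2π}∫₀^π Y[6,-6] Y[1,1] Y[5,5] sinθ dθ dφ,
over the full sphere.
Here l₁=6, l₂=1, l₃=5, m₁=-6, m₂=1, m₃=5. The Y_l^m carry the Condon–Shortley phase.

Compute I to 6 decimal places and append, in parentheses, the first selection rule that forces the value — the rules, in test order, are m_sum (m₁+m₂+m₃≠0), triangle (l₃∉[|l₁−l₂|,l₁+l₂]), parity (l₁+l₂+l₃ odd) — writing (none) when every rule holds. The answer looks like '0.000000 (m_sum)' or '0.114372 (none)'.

Checks pass: Σm=0; 12 even; l₃=5∈[5,7].
(2·6+1)(2·1+1)(2·5+1) = 429
Δ: 2! 10! 0! / 13! → 1/858
sum: t=1:−1/14400 = -1/14400
3j²(6 1 5; 0 0 0) = Δ·Π!·Σ² = 6/143  (sign +1)
sum: t=2:+1/7257600 = 1/7257600
3j²(6 1 5; -6 1 5) = Δ·Π!·Σ² = 1/13  (sign +1)
combine: 4πI² = 429·6/143·1/13 = 18/13
take √, sign +1: I = 0.33194004
No selection rule forces the value: the integral is nonzero (none).

0.331940 (none)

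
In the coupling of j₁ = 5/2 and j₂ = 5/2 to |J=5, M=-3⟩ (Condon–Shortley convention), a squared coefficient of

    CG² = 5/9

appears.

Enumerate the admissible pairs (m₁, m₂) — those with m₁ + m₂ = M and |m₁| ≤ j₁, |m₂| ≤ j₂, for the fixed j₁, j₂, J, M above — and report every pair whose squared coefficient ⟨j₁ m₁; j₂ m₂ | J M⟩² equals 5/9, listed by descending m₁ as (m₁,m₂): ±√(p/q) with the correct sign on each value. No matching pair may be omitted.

(-3/2,-3/2): +√(5/9)

Admissible pairs with m₁+m₂ = M = -3: (-5/2,-1/2), (-3/2,-3/2), (-1/2,-5/2)
  (m₁,m₂)=(-1/2,-5/2): CG² = 2/9, CG = +√(2/9)
  (m₁,m₂)=(-3/2,-3/2): CG² = 5/9, CG = +√(5/9)   ← matches the target
  (m₁,m₂)=(-5/2,-1/2): CG² = 2/9, CG = +√(2/9)
Pairs with CG² = 5/9: (-3/2,-3/2): +√(5/9)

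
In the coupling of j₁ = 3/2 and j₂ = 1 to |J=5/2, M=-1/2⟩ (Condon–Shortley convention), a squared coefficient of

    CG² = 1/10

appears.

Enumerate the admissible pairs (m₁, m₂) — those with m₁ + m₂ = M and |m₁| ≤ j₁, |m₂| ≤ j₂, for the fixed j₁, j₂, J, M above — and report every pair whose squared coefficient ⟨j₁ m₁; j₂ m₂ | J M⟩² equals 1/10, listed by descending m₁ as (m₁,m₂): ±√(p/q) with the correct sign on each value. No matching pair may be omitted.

Admissible pairs with m₁+m₂ = M = -1/2: (-3/2,1), (-1/2,0), (1/2,-1)
  (m₁,m₂)=(1/2,-1): CG² = 3/10, CG = +√(3/10)
  (m₁,m₂)=(-1/2,0): CG² = 3/5, CG = +√(3/5)
  (m₁,m₂)=(-3/2,1): CG² = 1/10, CG = +√(1/10)   ← matches the target
Pairs with CG² = 1/10: (-3/2,1): +√(1/10)

(-3/2,1): +√(1/10)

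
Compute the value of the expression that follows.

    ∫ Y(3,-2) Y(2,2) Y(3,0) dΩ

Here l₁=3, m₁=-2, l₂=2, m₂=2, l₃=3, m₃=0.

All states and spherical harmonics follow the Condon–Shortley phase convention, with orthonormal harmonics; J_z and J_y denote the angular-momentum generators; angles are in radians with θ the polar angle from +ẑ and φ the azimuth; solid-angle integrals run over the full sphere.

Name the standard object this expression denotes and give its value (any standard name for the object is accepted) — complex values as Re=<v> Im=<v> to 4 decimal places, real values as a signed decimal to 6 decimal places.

This is a Gaunt coefficient — the integral of a triple product of spherical harmonics over the sphere.
Rules hold: Σm=0, L=8 even, 1≤3≤5.
N = 7·5·7 = 245
Δ = 2!·4!·2!/9! = 1/3780
Racah Σ t=0..2: t=0:+1/24 t=1:−1/4 t=2:+1/24 = -1/6
⇒ 3j(3 2 3; 0 0 0)² = 4/105, sgn +1
Racah Σ t=2..2: t=2:+1/24 = 1/24
⇒ 3j(3 2 3; -2 2 0)² = 1/21, sgn -1
4πI² = N·(3j₀)²·(3jₘ)² = 4/9
I = -1·√(0.444444/4π) = -0.18806319

Gaunt coefficient, -0.188063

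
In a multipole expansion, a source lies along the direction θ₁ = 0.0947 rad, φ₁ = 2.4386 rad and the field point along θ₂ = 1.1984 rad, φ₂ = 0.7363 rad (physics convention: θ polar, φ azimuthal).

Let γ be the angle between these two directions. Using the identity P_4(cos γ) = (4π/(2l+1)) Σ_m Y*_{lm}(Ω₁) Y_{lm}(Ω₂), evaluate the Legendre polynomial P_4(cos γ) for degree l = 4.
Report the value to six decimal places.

Term-by-term m-sum for l=4 (normalisation 4π/9 = 1.396263):
  m=-4: (-0.000033, -0.000011) × (-0.326715, -0.065002) = (0.000010, 0.000006)  (running Σ = (0.000010, 0.000006))
  m=-3: (0.000540, 0.000905) × (-0.219235, -0.295624) = (0.000149, -0.000358)  (running Σ = (0.000159, -0.000352))
  m=-2: (0.002914, -0.017519) × (-0.002086, 0.021172) = (0.000365, 0.000098)  (running Σ = (0.000524, -0.000254))
  m=-1: (-0.133775, 0.113364) × (-0.246310, 0.223237) = (0.007643, -0.057786)  (running Σ = (0.008167, -0.058040))
  m=0: (0.808746, -0.000000) × (-0.037889, 0.000000) = (-0.030642, 0.000000)  (running Σ = (-0.022475, -0.058040))
  m=1: (0.133775, 0.113364) × (0.246310, 0.223237) = (0.007643, 0.057786)  (running Σ = (-0.014832, -0.000254))
  m=2: (0.002914, 0.017519) × (-0.002086, -0.021172) = (0.000365, -0.000098)  (running Σ = (-0.014467, -0.000352))
  m=3: (-0.000540, 0.000905) × (0.219235, -0.295624) = (0.000149, 0.000358)  (running Σ = (-0.014318, 0.000006))
  m=4: (-0.000033, 0.000011) × (-0.326715, 0.065002) = (0.000010, -0.000006)  (running Σ = (-0.014308, -0.000000))
Accumulated sum (-0.014308, -0.000000); after 4π/(2l+1) scaling, (-0.019977, -0.000000) ⇒ P_4 = -0.019977

-0.019977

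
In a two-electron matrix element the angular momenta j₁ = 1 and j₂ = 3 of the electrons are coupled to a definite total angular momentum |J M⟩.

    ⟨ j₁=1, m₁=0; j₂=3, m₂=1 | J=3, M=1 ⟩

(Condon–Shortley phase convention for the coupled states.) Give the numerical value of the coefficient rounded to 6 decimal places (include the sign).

j₁+j₂−J=1  J+j₁−j₂=1  J−j₁+j₂=5  j₁+j₂+J+1=8
(j₁±m₁, j₂±m₂, J±M) = (1,1,4,2,4,2)
P² = 48
sum k=0..1:
  [0] +1/24 = 1/24
  [1] −1/12 = -1/12
S = -1/24
C² = P²·S² = 1/12 ; C = -0.288675

-0.288675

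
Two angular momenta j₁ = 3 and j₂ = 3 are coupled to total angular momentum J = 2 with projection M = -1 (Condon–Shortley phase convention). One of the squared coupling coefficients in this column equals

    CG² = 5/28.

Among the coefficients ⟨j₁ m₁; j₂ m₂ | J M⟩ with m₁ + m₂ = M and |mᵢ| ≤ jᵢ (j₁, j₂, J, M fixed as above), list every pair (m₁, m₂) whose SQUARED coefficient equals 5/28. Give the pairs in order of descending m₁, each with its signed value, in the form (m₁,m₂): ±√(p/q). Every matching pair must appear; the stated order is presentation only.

Admissible pairs with m₁+m₂ = M = -1: (-3,2), (-2,1), (-1,0), (0,-1), (1,-2), (2,-3)
  (m₁,m₂)=(2,-3): CG² = 25/84, CG = +√(25/84)
  (m₁,m₂)=(1,-2): CG² = 5/28, CG = −√(5/28)   ← matches the target
  (m₁,m₂)=(0,-1): CG² = 1/42, CG = +√(1/42)
  (m₁,m₂)=(-1,0): CG² = 1/42, CG = +√(1/42)
  (m₁,m₂)=(-2,1): CG² = 5/28, CG = −√(5/28)   ← matches the target
  (m₁,m₂)=(-3,2): CG² = 25/84, CG = +√(25/84)
Pairs with CG² = 5/28: (1,-2): −√(5/28); (-2,1): −√(5/28)

(1,-2): −√(5/28); (-2,1): −√(5/28)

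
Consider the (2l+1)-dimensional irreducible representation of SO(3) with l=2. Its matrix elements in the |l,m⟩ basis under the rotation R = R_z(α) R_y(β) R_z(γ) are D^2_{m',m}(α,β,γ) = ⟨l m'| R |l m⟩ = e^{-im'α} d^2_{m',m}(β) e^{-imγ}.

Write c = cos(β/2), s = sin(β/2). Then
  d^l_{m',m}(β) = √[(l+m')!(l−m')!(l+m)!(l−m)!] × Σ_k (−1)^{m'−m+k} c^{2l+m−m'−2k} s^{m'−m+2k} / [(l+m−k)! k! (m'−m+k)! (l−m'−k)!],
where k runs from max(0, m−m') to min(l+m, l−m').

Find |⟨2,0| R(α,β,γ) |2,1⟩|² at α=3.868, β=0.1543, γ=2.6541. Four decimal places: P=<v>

First d^2_{0,1}(β=0.1543), then the phase factors e^{-i(0)α} and e^{-i(1)γ}:
c=cos(0.154300/2)=0.997025, s=sin(0.154300/2)=0.077073; N=√[2·2·6·1]=4.898979
k∈{1,2} keeps every argument non-negative
  k=1: (−1)^0·4.8990/(2)·0.9970^3·0.0771^1 = +0.187111
  k=2: (−1)^1·4.8990/(2)·0.9970^1·0.0771^3 = -0.001118
d^2_{0,1}(0.1543) = +0.187111 -0.001118 = +0.185993
|D^2_{0,1}|² = |d^2_{0,1}(β)|² = (+0.185993)² = 0.034593 (the z-rotation phases have unit modulus)

P=0.0346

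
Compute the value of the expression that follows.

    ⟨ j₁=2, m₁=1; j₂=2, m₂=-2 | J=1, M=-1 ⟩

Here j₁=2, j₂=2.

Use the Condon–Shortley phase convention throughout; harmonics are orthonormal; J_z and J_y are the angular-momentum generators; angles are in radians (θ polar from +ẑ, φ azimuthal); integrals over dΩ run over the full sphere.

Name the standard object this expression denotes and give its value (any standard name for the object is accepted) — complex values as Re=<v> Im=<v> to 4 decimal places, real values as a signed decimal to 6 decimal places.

This is a Clebsch–Gordan (vector-coupling) coefficient.
√[3·3!1!1!/6! · 3!1!0!4!0!2!] = √(36/5)
  +(−1)^0/∏(0,3,1,0,0,1)! = 1/6  (running 1/6)
⟨..|..⟩ = √(36/5)·(1/6) = +0.447214

Clebsch–Gordan coefficient, +√(1/5) ≈ +0.447214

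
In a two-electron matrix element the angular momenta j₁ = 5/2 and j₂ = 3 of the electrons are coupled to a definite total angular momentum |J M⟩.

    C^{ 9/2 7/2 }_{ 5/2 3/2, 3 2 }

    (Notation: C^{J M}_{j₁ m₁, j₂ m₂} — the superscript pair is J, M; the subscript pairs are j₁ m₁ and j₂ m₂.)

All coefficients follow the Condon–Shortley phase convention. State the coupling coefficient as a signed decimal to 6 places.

-0.100504  (= −√(1/99))

j₁+j₂−J=1  J+j₁−j₂=4  J−j₁+j₂=5  j₁+j₂+J+1=11
(j₁±m₁, j₂±m₂, J±M) = (4,1,5,1,8,1)
P² = 921600/11
sum k=0..1:
  [0] +1/720 = 1/720
  [1] −1/576 = -1/576
S = -1/2880
C² = P²·S² = 1/99 ; C = -0.100504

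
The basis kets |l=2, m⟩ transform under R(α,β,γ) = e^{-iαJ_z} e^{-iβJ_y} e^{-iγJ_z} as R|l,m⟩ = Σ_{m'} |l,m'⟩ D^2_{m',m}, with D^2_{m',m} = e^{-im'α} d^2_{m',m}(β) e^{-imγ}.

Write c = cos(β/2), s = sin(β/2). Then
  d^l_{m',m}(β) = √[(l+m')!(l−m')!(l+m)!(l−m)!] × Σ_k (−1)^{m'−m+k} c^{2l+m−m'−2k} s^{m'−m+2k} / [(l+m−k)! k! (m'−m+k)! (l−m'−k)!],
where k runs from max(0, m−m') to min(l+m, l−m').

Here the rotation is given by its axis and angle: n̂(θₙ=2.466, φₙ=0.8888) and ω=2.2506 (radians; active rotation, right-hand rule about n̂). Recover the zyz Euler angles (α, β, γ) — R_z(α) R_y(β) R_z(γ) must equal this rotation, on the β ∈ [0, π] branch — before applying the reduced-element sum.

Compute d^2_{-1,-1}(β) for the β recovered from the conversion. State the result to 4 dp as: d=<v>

d=-0.1866

Axis–angle → zyz. n̂ = (sinθₙcosφₙ, sinθₙsinφₙ, cosθₙ) = (+0.394192, +0.485477, -0.780336), ω = 2.2506.
R = I cosω + sinω [n̂]ₓ + (1−cosω) n̂n̂ᵀ gives
  R = [-0.375570, +0.918539, -0.123420; -0.295190, -0.244790, -0.923548; -0.878527, -0.310425, +0.363079]
β = atan2(√(R₁₃²+R₂₃²), R₃₃) = 1.199226; α = atan2(R₂₃, R₁₃) mod 2π = 4.579539; γ = atan2(R₃₂, −R₃₁) mod 2π = 5.943532
d^2_{-1,-1}(β=1.1992) via the finite sum:
With c≡cos(β/2)=0.825554 and s≡sin(β/2)=0.564323, N=[1·6·1·6]^{1/2}=6.000000
k∈{0,1} keeps every argument non-negative
  k=0: (−1)^0·6.0000/(6)·0.8256^4·0.5643^0 = +0.464496
  k=1: (−1)^1·6.0000/(2)·0.8256^2·0.5643^2 = -0.651130
d^2_{-1,-1}(1.1992) = +0.464496 -0.651130 = -0.186634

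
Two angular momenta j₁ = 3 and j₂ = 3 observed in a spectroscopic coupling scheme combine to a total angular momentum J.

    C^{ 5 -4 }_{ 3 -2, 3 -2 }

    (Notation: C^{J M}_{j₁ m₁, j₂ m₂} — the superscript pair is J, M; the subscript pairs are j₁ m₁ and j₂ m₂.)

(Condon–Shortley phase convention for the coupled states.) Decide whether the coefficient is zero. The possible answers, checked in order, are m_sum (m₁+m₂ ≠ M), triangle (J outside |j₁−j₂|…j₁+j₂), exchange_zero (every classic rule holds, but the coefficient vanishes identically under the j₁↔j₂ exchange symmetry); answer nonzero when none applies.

m-sum: m₁+m₂ = -2+(-2) = -4, M = -4  ✓
triangle: |j₁−j₂| = 0 ≤ J = 5 ≤ j₁+j₂ = 6  ✓
exchange: j₁=j₂ and m₁=m₂, and (−1)^(j₁+j₂−J) = (−1)^1 = −1 forces ⟨j₁m₁;j₂m₂|JM⟩ = −⟨j₂m₂;j₁m₁|JM⟩ = −⟨j₁m₁;j₂m₂|JM⟩ ⇒ the coefficient vanishes identically
Racah sum check: Σ_k collapses to 0 ⇒ CG = 0

exchange_zero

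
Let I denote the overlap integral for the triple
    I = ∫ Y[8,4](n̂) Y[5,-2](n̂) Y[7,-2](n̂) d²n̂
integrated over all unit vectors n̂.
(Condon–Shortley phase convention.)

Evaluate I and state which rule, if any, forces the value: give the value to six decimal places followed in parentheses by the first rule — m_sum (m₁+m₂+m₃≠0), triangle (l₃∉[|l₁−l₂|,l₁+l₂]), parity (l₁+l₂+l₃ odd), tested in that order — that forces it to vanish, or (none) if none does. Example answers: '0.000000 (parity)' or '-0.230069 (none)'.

m-sum 0 ✓  L=20 even ✓  3≤7≤13 ✓
Π(2lᵢ+1) = 17×11×15 = 2805
triangle coeff Δ(8,5,7) = 1/814773960
Σ_t [1,5]: t=1:−1/87091200 t=2:+1/4976640 t=3:−1/2073600 t=4:+1/4976640 t=5:−1/87091200 = -1/9676800
(3j)²=360/46189 [(8 5 7; 0 0 0)], sign=+1
Σ_t [0,3]: t=0:+1/74649600 t=1:−1/14515200 t=2:+1/23224320 t=3:−1/313528320 = -7/447897600
(3j)²=343/75582 [(8 5 7; 4 -2 -2)], sign=+1
⇒ 4πI² = 102900/1037153
I = (+1)√(102900/1037153/(4π)) = 0.08885489
No selection rule forces the value: the integral is nonzero (none).

0.088855 (none)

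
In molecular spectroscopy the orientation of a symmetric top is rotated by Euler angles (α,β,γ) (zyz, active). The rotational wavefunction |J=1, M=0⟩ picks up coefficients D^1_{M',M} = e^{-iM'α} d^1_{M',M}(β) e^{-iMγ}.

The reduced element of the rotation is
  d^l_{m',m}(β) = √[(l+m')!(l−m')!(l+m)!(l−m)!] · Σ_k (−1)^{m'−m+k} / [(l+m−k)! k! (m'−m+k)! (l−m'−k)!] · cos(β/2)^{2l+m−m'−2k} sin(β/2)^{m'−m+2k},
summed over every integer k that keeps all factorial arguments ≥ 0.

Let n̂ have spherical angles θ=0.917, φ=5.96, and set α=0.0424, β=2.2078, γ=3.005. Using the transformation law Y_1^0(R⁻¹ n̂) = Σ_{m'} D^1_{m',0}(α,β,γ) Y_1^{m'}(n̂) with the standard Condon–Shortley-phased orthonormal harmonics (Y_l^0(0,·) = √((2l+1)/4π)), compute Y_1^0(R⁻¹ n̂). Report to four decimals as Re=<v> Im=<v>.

Need the full column D^1_{m',0} for m'=−1..1 at α=0.0424, β=2.2078, γ=3.0050.
cos(β/2)=0.450117, sin(β/2)=0.892970
d^1_{-1,0}: single k=1 term ⇒ +0.568430;  D = +0.567919+0.024094i
d^1_{0,0}: k∈[0..1] ⇒ +0.202605 -0.797395 = -0.594789;  D = -0.594789+0.000000i
d^1_{1,0}: single k=0 term ⇒ -0.568430;  D = -0.567919+0.024094i
Y_1^{m'}(θ=0.917,φ=5.96) and Σ D·Y over m':
  (+0.5679+0.0241i)·(+0.2600+0.0871i)  (-0.5948+0.0000i)·(+0.2972+0.0000i)  (-0.5679+0.0241i)·(-0.2600+0.0871i)
Y_1^0(R⁻¹ n̂) = +0.114422+0.000000i

Re=0.1144 Im=0.0000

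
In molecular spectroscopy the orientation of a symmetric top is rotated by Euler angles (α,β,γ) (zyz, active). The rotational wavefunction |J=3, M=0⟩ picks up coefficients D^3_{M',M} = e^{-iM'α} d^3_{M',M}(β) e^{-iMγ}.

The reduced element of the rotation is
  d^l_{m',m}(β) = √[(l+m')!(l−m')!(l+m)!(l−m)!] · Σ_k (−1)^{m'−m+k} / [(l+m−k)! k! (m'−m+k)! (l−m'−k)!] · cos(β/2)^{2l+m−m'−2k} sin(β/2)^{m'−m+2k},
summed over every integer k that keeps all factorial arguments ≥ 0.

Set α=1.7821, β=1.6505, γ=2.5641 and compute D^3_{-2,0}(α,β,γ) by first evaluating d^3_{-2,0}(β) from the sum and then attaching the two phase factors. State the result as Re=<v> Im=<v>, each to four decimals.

Re=0.0988 Im=0.0444

Split into d^3_{-2,0}(β=1.6505) × two z-phases.
c=cos(1.650500/2)=0.678373, s=sin(1.650500/2)=0.734717; N=√[1·120·6·6]=65.726707
k: max(0,(0)−(-2))=2 … min(3+(0),3−(-2))=3
  k=2: (−1)^0·65.7267/(12)·0.6784^4·0.7347^2 = +0.626147
  k=3: (−1)^1·65.7267/(12)·0.6784^2·0.7347^4 = -0.734479
d^3_{-2,0}(1.6505) = +0.626147 -0.734479 = -0.108332
Attach z-rotation phases: D = e^{-i(-2)(1.7821)}·(-0.108332)·e^{-i(0)(2.5641)} = +0.098801+0.044431i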